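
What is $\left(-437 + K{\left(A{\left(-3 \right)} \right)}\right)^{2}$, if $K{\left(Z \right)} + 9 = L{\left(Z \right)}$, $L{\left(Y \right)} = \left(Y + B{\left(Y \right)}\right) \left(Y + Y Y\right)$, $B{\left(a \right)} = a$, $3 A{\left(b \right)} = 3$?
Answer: $195364$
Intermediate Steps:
$A{\left(b \right)} = 1$ ($A{\left(b \right)} = \frac{1}{3} \cdot 3 = 1$)
$L{\left(Y \right)} = 2 Y \left(Y + Y^{2}\right)$ ($L{\left(Y \right)} = \left(Y + Y\right) \left(Y + Y Y\right) = 2 Y \left(Y + Y^{2}\right)$)
$K{\left(Z \right)} = -9 + 2 Z^{2} \left(1 + Z\right)$
$\left(-437 + K{\left(A{\left(-3 \right)} \right)}\right)^{2} = \left(-437 - \left(9 - 2 \cdot 1^{2} \left(1 + 1\right)\right)\right)^{2} = \left(-437 - \left(9 - 4\right)\right)^{2} = \left(-437 + \left(-9 + 4\right)\right)^{2} = \left(-437 - 5\right)^{2} = \left(-442\right)^{2} = 195364$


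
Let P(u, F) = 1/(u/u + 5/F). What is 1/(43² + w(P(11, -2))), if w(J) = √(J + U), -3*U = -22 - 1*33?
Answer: 5547/10256350 - √159/10256350 ≈ 0.00053961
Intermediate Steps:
U = 55/3 (U = -(-22 - 1*33)/3 = -(-22 - 33)/3 = -⅓*(-55) = 55/3 ≈ 18.333)
P(u, F) = 1/(1 + 5/F)
w(J) = √(55/3 + J) (w(J) = √(J + 55/3) = √(55/3 + J))
1/(43² + w(P(11, -2))) = 1/(43² + √(165 + 9*(-2/(5 - 2)))/3) = 1/(1849 + √(165 + 9*(-2/3))/3) = 1/(1849 + √(165 + 9*(-2*⅓))/3) = 1/(1849 + √(165 + 9*(-⅔))/3) = 1/(1849 + √(165 - 6)/3) = 1/(1849 + √159/3)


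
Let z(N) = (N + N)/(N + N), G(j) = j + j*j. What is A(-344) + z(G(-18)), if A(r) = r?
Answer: -343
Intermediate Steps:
G(j) = j + j²
z(N) = 1 (z(N) = (2*N)/((2*N)) = (2*N)*(1/(2*N)) = 1)
A(-344) + z(G(-18)) = -344 + 1 = -343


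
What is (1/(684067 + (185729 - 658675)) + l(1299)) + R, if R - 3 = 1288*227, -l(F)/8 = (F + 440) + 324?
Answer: 58243005876/211121 ≈ 2.7588e+5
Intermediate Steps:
l(F) = -6112 - 8*F (l(F) = -8*((F + 440) + 324) = -8*((440 + F) + 324) = -8*(764 + F) = -6112 - 8*F)
R = 292379 (R = 3 + 1288*227 = 3 + 292376 = 292379)
(1/(684067 + (185729 - 658675)) + l(1299)) + R = (1/(684067 + (185729 - 658675)) + (-6112 - 8*1299)) + 292379 = (1/(684067 - 472946) + (-6112 - 10392)) + 292379 = (1/211121 - 16504) + 292379 = -3484340983/211121 + 292379 = 58243005876/211121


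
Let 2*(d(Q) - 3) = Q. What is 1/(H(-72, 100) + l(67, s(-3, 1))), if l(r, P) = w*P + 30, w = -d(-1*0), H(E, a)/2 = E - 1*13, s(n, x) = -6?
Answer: -1/122 ≈ -0.0081967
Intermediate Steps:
d(Q) = 3 + Q/2
H(E, a) = -26 + 2*E (H(E, a) = 2*(E - 1*13) = 2*(E - 13) = 2*(-13 + E) = -26 + 2*E)
w = -3 (w = -(3 + (-1*0)/2) = -(3 + (1/2)*0) = -(3 + 0) = -1*3 = -3)
l(r, P) = 30 - 3*P (l(r, P) = -3*P + 30 = 30 - 3*P)
1/(H(-72, 100) + l(67, s(-3, 1))) = 1/((-26 + 2*(-72)) + (30 - 3*(-6))) = 1/((-26 - 144) + (30 + 18)) = 1/(-170 + 48) = 1/(-122) = -1/122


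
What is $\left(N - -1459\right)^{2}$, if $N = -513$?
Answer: $894916$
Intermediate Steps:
$\left(N - -1459\right)^{2} = \left(-513 - -1459\right)^{2} = \left(-513 + 1459\right)^{2} = 946^{2} = 894916$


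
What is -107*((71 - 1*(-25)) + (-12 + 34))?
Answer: -12626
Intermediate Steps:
-107*((71 - 1*(-25)) + (-12 + 34)) = -107*((71 + 25) + 22) = -107*(96 + 22) = -107*118 = -12626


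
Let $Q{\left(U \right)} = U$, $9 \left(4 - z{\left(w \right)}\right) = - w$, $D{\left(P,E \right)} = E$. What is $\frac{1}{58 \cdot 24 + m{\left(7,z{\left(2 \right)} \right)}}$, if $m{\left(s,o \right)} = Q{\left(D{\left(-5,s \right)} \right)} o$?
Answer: $\frac{9}{12794} \approx 0.00070345$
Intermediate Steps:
$z{\left(w \right)} = 4 + \frac{w}{9}$ ($z{\left(w \right)} = 4 - \frac{\left(-1\right) w}{9} = 4 + \frac{w}{9}$)
$m{\left(s,o \right)} = o s$ ($m{\left(s,o \right)} = s o = o s$)
$\frac{1}{58 \cdot 24 + m{\left(7,z{\left(2 \right)} \right)}} = \frac{1}{58 \cdot 24 + \left(4 + \frac{1}{9} \cdot 2\right) 7} = \frac{1}{1392 + \left(4 + \frac{2}{9}\right) 7} = \frac{1}{1392 + \frac{38}{9} \cdot 7} = \frac{1}{1392 + \frac{266}{9}} = \frac{1}{\frac{12794}{9}} = \frac{9}{12794}$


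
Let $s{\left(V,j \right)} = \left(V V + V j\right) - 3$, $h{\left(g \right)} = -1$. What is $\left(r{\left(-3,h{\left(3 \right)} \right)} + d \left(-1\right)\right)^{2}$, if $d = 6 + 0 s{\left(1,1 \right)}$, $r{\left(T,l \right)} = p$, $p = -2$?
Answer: $64$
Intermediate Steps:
$r{\left(T,l \right)} = -2$
$s{\left(V,j \right)} = -3 + V^{2} + V j$ ($s{\left(V,j \right)} = \left(V^{2} + V j\right) - 3 = -3 + V^{2} + V j$)
$d = 6$ ($d = 6 + 0 \left(-3 + 1^{2} + 1 \cdot 1\right) = 6 + 0 \left(-3 + 1 + 1\right) = 6 + 0 \left(-1\right) = 6 + 0 = 6$)
$\left(r{\left(-3,h{\left(3 \right)} \right)} + d \left(-1\right)\right)^{2} = \left(-2 + 6 \left(-1\right)\right)^{2} = \left(-2 - 6\right)^{2} = \left(-8\right)^{2} = 64$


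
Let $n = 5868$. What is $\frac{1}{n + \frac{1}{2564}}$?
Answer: $\frac{2564}{15045553} \approx 0.00017042$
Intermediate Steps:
$\frac{1}{n + \frac{1}{2564}} = \frac{1}{5868 + \frac{1}{2564}} = \frac{1}{\frac{15045553}{2564}} = \frac{2564}{15045553}$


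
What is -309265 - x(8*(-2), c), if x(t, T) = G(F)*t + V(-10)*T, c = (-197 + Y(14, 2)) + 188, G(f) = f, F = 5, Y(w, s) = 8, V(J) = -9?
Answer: -309194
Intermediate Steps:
c = -1 (c = (-197 + 8) + 188 = -189 + 188 = -1)
x(t, T) = -9*T + 5*t (x(t, T) = 5*t - 9*T = -9*T + 5*t)
-309265 - x(8*(-2), c) = -309265 - (-9*(-1) + 5*(8*(-2))) = -309265 - (9 + 5*(-16)) = -309265 - (9 - 80) = -309265 - 1*(-71) = -309265 + 71 = -309194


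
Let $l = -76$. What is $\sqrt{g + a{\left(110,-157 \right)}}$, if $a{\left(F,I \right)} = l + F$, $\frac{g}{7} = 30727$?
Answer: $\sqrt{215123} \approx 463.81$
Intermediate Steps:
$g = 215089$ ($g = 7 \cdot 30727 = 215089$)
$a{\left(F,I \right)} = -76 + F$
$\sqrt{g + a{\left(110,-157 \right)}} = \sqrt{215089 + \left(-76 + 110\right)} = \sqrt{215089 + 34} = \sqrt{215123}$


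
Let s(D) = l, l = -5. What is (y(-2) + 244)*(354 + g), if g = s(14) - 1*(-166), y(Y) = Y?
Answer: 124630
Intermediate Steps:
s(D) = -5
g = 161 (g = -5 - 1*(-166) = -5 + 166 = 161)
(y(-2) + 244)*(354 + g) = (-2 + 244)*(354 + 161) = 242*515 = 124630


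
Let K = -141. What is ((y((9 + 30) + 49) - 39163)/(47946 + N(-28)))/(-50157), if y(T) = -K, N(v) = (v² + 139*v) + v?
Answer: 19511/1123767585 ≈ 1.7362e-5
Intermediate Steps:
N(v) = v² + 140*v
y(T) = 141 (y(T) = -1*(-141) = 141)
((y((9 + 30) + 49) - 39163)/(47946 + N(-28)))/(-50157) = ((141 - 39163)/(47946 - 28*(140 - 28)))/(-50157) = -39022/(47946 - 28*112)*(-1/50157) = -39022/(47946 - 3136)*(-1/50157) = -39022/44810*(-1/50157) = -39022*1/44810*(-1/50157) = -19511/22405*(-1/50157) = 19511/1123767585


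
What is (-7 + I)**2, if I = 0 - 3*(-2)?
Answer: 1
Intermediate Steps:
I = 6 (I = 0 + 6 = 6)
(-7 + I)**2 = (-7 + 6)**2 = (-1)**2 = 1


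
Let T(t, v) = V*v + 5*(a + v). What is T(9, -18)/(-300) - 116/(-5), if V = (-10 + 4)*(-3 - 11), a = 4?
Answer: 4271/150 ≈ 28.473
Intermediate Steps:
V = 84 (V = -6*(-14) = 84)
T(t, v) = 20 + 89*v (T(t, v) = 84*v + 5*(4 + v) = 84*v + (20 + 5*v) = 20 + 89*v)
T(9, -18)/(-300) - 116/(-5) = (20 + 89*(-18))/(-300) - 116/(-5) = (20 - 1602)*(-1/300) - 116*(-1/5) = -1582*(-1/300) + 116/5 = 791/150 + 116/5 = 4271/150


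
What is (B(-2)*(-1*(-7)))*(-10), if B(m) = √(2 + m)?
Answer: 0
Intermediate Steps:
(B(-2)*(-1*(-7)))*(-10) = (√(2 - 2)*(-1*(-7)))*(-10) = (√0*7)*(-10) = (0*7)*(-10) = 0*(-10) = 0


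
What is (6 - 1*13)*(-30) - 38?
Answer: 172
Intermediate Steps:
(6 - 1*13)*(-30) - 38 = (6 - 13)*(-30) - 38 = -7*(-30) - 38 = 210 - 38 = 172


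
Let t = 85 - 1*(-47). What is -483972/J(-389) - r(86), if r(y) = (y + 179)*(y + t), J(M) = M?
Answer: -21988558/389 ≈ -56526.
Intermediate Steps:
t = 132 (t = 85 + 47 = 132)
r(y) = (132 + y)*(179 + y) (r(y) = (y + 179)*(y + 132) = (179 + y)*(132 + y) = (132 + y)*(179 + y))
-483972/J(-389) - r(86) = -483972/(-389) - (23628 + 86² + 311*86) = -483972*(-1/389) - (23628 + 7396 + 26746) = 483972/389 - 1*57770 = 483972/389 - 57770 = -21988558/389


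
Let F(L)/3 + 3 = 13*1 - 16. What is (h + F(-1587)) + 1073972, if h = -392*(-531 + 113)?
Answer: 1237810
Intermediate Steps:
F(L) = -18 (F(L) = -9 + 3*(13*1 - 16) = -9 + 3*(13 - 16) = -9 + 3*(-3) = -9 - 9 = -18)
h = 163856 (h = -392*(-418) = 163856)
(h + F(-1587)) + 1073972 = (163856 - 18) + 1073972 = 163838 + 1073972 = 1237810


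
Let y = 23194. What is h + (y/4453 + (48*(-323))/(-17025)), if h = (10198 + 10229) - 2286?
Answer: 458591768329/25270775 ≈ 18147.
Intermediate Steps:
h = 18141 (h = 20427 - 2286 = 18141)
h + (y/4453 + (48*(-323))/(-17025)) = 18141 + (23194/4453 + (48*(-323))/(-17025)) = 18141 + (23194*(1/4453) - 15504*(-1/17025)) = 18141 + (23194/4453 + 5168/5675) = 18141 + 154639054/25270775 = 458591768329/25270775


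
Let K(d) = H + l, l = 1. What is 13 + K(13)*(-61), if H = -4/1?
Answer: 196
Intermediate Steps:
H = -4 (H = -4*1 = -4)
K(d) = -3 (K(d) = -4 + 1 = -3)
13 + K(13)*(-61) = 13 - 3*(-61) = 13 + 183 = 196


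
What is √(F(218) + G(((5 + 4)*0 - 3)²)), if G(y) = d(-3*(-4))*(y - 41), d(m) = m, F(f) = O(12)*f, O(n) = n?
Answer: 6*√62 ≈ 47.244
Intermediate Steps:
F(f) = 12*f
G(y) = -492 + 12*y (G(y) = (-3*(-4))*(y - 41) = 12*(-41 + y) = -492 + 12*y)
√(F(218) + G(((5 + 4)*0 - 3)²)) = √(12*218 + (-492 + 12*((5 + 4)*0 - 3)²)) = √(2616 + (-492 + 12*(9*0 - 3)²)) = √(2616 + (-492 + 12*(0 - 3)²)) = √(2616 + (-492 + 12*(-3)²)) = √(2616 + (-492 + 12*9)) = √(2616 + (-492 + 108)) = √(2616 - 384) = √2232 = 6*√62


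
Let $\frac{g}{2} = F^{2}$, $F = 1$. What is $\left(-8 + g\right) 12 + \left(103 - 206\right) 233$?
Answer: $-24071$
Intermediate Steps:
$g = 2$ ($g = 2 \cdot 1^{2} = 2 \cdot 1 = 2$)
$\left(-8 + g\right) 12 + \left(103 - 206\right) 233 = \left(-8 + 2\right) 12 + \left(103 - 206\right) 233 = \left(-6\right) 12 + \left(103 - 206\right) 233 = -72 - 23999 = -24071$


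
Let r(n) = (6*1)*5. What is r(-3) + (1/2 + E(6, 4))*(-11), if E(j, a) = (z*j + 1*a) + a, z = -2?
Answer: 137/2 ≈ 68.500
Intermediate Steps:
E(j, a) = -2*j + 2*a (E(j, a) = (-2*j + 1*a) + a = (-2*j + a) + a = (a - 2*j) + a = -2*j + 2*a)
r(n) = 30 (r(n) = 6*5 = 30)
r(-3) + (1/2 + E(6, 4))*(-11) = 30 + (1/2 + (-2*6 + 2*4))*(-11) = 30 + (½ + (-12 + 8))*(-11) = 30 + (½ - 4)*(-11) = 30 - 7/2*(-11) = 30 + 77/2 = 137/2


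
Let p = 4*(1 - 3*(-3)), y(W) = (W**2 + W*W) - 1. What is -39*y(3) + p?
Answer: -623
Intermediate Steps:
y(W) = -1 + 2*W**2 (y(W) = (W**2 + W**2) - 1 = 2*W**2 - 1 = -1 + 2*W**2)
p = 40 (p = 4*(1 + 9) = 4*10 = 40)
-39*y(3) + p = -39*(-1 + 2*3**2) + 40 = -39*(-1 + 2*9) + 40 = -39*(-1 + 18) + 40 = -39*17 + 40 = -663 + 40 = -623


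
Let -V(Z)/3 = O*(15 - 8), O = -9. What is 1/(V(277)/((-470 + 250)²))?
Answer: 48400/189 ≈ 256.08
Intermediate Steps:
V(Z) = 189 (V(Z) = -(-27)*(15 - 8) = -(-27)*7 = -3*(-63) = 189)
1/(V(277)/((-470 + 250)²)) = 1/(189/((-470 + 250)²)) = 1/(189/((-220)²)) = 1/(189/48400) = 48400/189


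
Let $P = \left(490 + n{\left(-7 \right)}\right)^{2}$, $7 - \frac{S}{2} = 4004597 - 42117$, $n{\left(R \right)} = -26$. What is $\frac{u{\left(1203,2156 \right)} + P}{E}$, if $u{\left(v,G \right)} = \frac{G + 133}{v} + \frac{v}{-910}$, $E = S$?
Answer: $- \frac{78563875287}{2891892044860} \approx -0.027167$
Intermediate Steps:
$S = -7924946$ ($S = 14 - 2 \left(4004597 - 42117\right) = 14 - 7924960 = -7924946$)
$P = 215296$ ($P = \left(490 - 26\right)^{2} = 464^{2} = 215296$)
$E = -7924946$
$u{\left(v,G \right)} = - \frac{v}{910} + \frac{133 + G}{v}$ ($u{\left(v,G \right)} = \frac{133 + G}{v} + v \left(- \frac{1}{910}\right) = \frac{133 + G}{v} - \frac{v}{910} = - \frac{v}{910} + \frac{133 + G}{v}$)
$\frac{u{\left(1203,2156 \right)} + P}{E} = \frac{\frac{133 + 2156 - \frac{1203^{2}}{910}}{1203} + 215296}{-7924946} = \left(\frac{133 + 2156 - \frac{1447209}{910}}{1203} + 215296\right) \left(- \frac{1}{7924946}\right) = \left(\frac{1}{1203} \cdot \frac{635781}{910} + 215296\right) \left(- \frac{1}{7924946}\right) = \left(\frac{211927}{364910} + 215296\right) \left(- \frac{1}{7924946}\right) = \frac{78563875287}{364910} \left(- \frac{1}{7924946}\right) = - \frac{78563875287}{2891892044860}$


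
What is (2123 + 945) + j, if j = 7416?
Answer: 10484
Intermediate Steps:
(2123 + 945) + j = (2123 + 945) + 7416 = 3068 + 7416 = 10484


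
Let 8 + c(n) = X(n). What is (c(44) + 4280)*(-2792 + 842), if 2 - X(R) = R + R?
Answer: -8162700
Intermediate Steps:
X(R) = 2 - 2*R (X(R) = 2 - (R + R) = 2 - 2*R)
c(n) = -6 - 2*n (c(n) = -8 + (2 - 2*n) = -6 - 2*n)
(c(44) + 4280)*(-2792 + 842) = ((-6 - 2*44) + 4280)*(-2792 + 842) = ((-6 - 88) + 4280)*(-1950) = (-94 + 4280)*(-1950) = 4186*(-1950) = -8162700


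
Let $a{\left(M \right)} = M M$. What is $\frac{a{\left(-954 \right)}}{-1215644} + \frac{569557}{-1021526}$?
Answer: $- \frac{405521426681}{310452988186} \approx -1.3062$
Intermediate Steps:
$a{\left(M \right)} = M^{2}$
$\frac{a{\left(-954 \right)}}{-1215644} + \frac{569557}{-1021526} = \frac{\left(-954\right)^{2}}{-1215644} + \frac{569557}{-1021526} = 910116 \left(- \frac{1}{1215644}\right) + 569557 \left(- \frac{1}{1021526}\right) = - \frac{227529}{303911} - \frac{569557}{1021526} = - \frac{405521426681}{310452988186}$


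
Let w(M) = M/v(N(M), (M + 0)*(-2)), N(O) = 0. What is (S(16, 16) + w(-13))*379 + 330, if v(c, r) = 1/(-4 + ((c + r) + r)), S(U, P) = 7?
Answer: -233513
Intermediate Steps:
v(c, r) = 1/(-4 + c + 2*r) (v(c, r) = 1/(-4 + (c + 2*r)) = 1/(-4 + c + 2*r))
w(M) = M*(-4 - 4*M) (w(M) = M/(1/(-4 + 0 + 2*((M + 0)*(-2)))) = M/(1/(-4 + 0 + 2*(M*(-2)))) = M/(1/(-4 + 0 + 2*(-2*M))) = M/(1/(-4 + 0 - 4*M)) = M/(1/(-4 - 4*M)) = M*(-4 - 4*M))
(S(16, 16) + w(-13))*379 + 330 = (7 + 4*(-13)*(-1 - 1*(-13)))*379 + 330 = (7 + 4*(-13)*(-1 + 13))*379 + 330 = (7 + 4*(-13)*12)*379 + 330 = (7 - 624)*379 + 330 = -617*379 + 330 = -233843 + 330 = -233513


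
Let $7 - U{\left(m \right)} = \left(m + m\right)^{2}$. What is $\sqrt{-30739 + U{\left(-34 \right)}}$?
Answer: $2 i \sqrt{8839} \approx 188.03 i$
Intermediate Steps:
$U{\left(m \right)} = 7 - 4 m^{2}$ ($U{\left(m \right)} = 7 - \left(m + m\right)^{2} = 7 - \left(2 m\right)^{2} = 7 - 4 m^{2}$)
$\sqrt{-30739 + U{\left(-34 \right)}} = \sqrt{-30739 + \left(7 - 4 \left(-34\right)^{2}\right)} = \sqrt{-30739 + \left(7 - 4624\right)} = \sqrt{-30739 - 4617} = \sqrt{-35356} = 2 i \sqrt{8839}$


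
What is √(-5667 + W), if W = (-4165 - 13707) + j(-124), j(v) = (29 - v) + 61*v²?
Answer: 5*√36582 ≈ 956.32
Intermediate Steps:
j(v) = 29 - v + 61*v²
W = 920217 (W = (-4165 - 13707) + (29 - 1*(-124) + 61*(-124)²) = -17872 + (29 + 124 + 61*15376) = -17872 + (29 + 124 + 937936) = -17872 + 938089 = 920217)
√(-5667 + W) = √(-5667 + 920217) = √914550 = 5*√36582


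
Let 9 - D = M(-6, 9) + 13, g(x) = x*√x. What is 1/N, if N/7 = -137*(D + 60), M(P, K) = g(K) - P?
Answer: -1/22057 ≈ -4.5337e-5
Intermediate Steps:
g(x) = x^(3/2)
M(P, K) = K^(3/2) - P
D = -37 (D = 9 - ((9^(3/2) - 1*(-6)) + 13) = 9 - ((27 + 6) + 13) = 9 - (33 + 13) = 9 - 1*46 = 9 - 46 = -37)
N = -22057 (N = 7*(-137*(-37 + 60)) = 7*(-137*23) = 7*(-3151) = -22057)
1/N = 1/(-22057) = -1/22057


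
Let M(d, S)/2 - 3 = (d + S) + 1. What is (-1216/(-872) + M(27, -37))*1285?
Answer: -1485460/109 ≈ -13628.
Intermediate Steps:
M(d, S) = 8 + 2*S + 2*d (M(d, S) = 6 + 2*((d + S) + 1) = 6 + 2*((S + d) + 1) = 6 + 2*(1 + S + d) = 6 + (2 + 2*S + 2*d) = 8 + 2*S + 2*d)
(-1216/(-872) + M(27, -37))*1285 = (-1216/(-872) + (8 + 2*(-37) + 2*27))*1285 = (-1216*(-1/872) + (8 - 74 + 54))*1285 = (152/109 - 12)*1285 = -1156/109*1285 = -1485460/109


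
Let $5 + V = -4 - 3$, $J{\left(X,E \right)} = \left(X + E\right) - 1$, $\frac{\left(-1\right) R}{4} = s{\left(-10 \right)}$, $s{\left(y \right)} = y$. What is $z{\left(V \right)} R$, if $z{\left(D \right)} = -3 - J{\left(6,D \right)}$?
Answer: $160$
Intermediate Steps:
$R = 40$ ($R = \left(-4\right) \left(-10\right) = 40$)
$J{\left(X,E \right)} = -1 + E + X$ ($J{\left(X,E \right)} = \left(E + X\right) - 1 = -1 + E + X$)
$V = -12$ ($V = -5 - 7 = -12$)
$z{\left(D \right)} = -8 - D$ ($z{\left(D \right)} = -3 - \left(-1 + D + 6\right) = -3 - \left(5 + D\right) = -8 - D$)
$z{\left(V \right)} R = \left(-8 - -12\right) 40 = \left(-8 + 12\right) 40 = 4 \cdot 40 = 160$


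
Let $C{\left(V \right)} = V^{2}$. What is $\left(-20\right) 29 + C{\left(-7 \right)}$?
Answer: $-531$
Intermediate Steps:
$\left(-20\right) 29 + C{\left(-7 \right)} = \left(-20\right) 29 + \left(-7\right)^{2} = -580 + 49 = -531$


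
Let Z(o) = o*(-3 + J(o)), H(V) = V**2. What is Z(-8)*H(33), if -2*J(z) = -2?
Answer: 17424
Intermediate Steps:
J(z) = 1 (J(z) = -1/2*(-2) = 1)
Z(o) = -2*o (Z(o) = o*(-3 + 1) = o*(-2) = -2*o)
Z(-8)*H(33) = -2*(-8)*33**2 = 16*1089 = 17424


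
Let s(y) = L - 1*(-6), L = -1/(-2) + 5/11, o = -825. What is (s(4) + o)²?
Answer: 323892009/484 ≈ 6.6920e+5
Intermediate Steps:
L = 21/22 (L = -1*(-½) + 5*(1/11) = ½ + 5/11 = 21/22 ≈ 0.95455)
s(y) = 153/22 (s(y) = 21/22 - 1*(-6) = 21/22 + 6 = 153/22)
(s(4) + o)² = (153/22 - 825)² = (-17997/22)² = 323892009/484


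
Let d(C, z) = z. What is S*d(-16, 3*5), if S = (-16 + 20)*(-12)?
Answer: -720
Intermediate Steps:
S = -48 (S = 4*(-12) = -48)
S*d(-16, 3*5) = -144*5 = -48*15 = -720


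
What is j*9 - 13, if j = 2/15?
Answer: -59/5 ≈ -11.800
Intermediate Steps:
j = 2/15 (j = 2*(1/15) = 2/15 ≈ 0.13333)
j*9 - 13 = (2/15)*9 - 13 = 6/5 - 13 = -59/5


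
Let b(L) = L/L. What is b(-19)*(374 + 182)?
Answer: 556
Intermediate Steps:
b(L) = 1
b(-19)*(374 + 182) = 1*(374 + 182) = 1*556 = 556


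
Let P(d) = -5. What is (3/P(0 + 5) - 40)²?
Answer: 41209/25 ≈ 1648.4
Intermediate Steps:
(3/P(0 + 5) - 40)² = (3/(-5) - 40)² = (3*(-⅕) - 40)² = (-⅗ - 40)² = (-203/5)² = 41209/25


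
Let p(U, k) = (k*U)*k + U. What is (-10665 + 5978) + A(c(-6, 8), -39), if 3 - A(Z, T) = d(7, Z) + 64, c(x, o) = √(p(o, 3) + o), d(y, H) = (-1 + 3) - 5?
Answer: -4745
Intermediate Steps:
p(U, k) = U + U*k² (p(U, k) = (U*k)*k + U = U*k² + U = U + U*k²)
d(y, H) = -3 (d(y, H) = 2 - 5 = -3)
c(x, o) = √11*√o (c(x, o) = √(o*(1 + 3²) + o) = √(o*(1 + 9) + o) = √(o*10 + o) = √(10*o + o) = √(11*o) = √11*√o)
A(Z, T) = -58 (A(Z, T) = 3 - (-3 + 64) = 3 - 1*61 = 3 - 61 = -58)
(-10665 + 5978) + A(c(-6, 8), -39) = (-10665 + 5978) - 58 = -4687 - 58 = -4745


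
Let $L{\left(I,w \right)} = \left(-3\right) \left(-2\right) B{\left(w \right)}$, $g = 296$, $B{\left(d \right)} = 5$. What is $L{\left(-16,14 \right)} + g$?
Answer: $326$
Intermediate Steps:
$L{\left(I,w \right)} = 30$ ($L{\left(I,w \right)} = \left(-3\right) \left(-2\right) 5 = 6 \cdot 5 = 30$)
$L{\left(-16,14 \right)} + g = 30 + 296 = 326$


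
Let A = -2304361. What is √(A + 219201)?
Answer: 2*I*√521290 ≈ 1444.0*I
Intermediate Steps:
√(A + 219201) = √(-2304361 + 219201) = √(-2085160) = 2*I*√521290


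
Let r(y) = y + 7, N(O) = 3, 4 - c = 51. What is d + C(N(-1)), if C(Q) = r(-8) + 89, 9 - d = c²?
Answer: -2112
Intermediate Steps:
c = -47 (c = 4 - 1*51 = 4 - 51 = -47)
d = -2200 (d = 9 - 1*(-47)² = 9 - 1*2209 = 9 - 2209 = -2200)
r(y) = 7 + y
C(Q) = 88 (C(Q) = (7 - 8) + 89 = -1 + 89 = 88)
d + C(N(-1)) = -2200 + 88 = -2112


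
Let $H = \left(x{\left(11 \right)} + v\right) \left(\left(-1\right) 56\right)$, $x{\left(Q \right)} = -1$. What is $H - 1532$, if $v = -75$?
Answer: $2724$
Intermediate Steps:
$H = 4256$ ($H = \left(-1 - 75\right) \left(\left(-1\right) 56\right) = \left(-76\right) \left(-56\right) = 4256$)
$H - 1532 = 4256 - 1532 = 2724$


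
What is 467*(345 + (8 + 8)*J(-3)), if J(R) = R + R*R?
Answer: 205947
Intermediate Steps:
J(R) = R + R²
467*(345 + (8 + 8)*J(-3)) = 467*(345 + (8 + 8)*(-3*(1 - 3))) = 467*(345 + 16*(-3*(-2))) = 467*(345 + 16*6) = 467*(345 + 96) = 467*441 = 205947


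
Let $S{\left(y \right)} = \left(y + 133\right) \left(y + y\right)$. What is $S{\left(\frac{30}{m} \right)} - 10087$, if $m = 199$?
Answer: $- \frac{397865467}{39601} \approx -10047.0$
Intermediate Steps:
$S{\left(y \right)} = 2 y \left(133 + y\right)$ ($S{\left(y \right)} = \left(133 + y\right) 2 y = 2 y \left(133 + y\right)$)
$S{\left(\frac{30}{m} \right)} - 10087 = 2 \cdot \frac{30}{199} \left(133 + \frac{30}{199}\right) - 10087 = 2 \cdot \frac{30}{199} \cdot \frac{26497}{199} - 10087 = \frac{1589820}{39601} - 10087 = - \frac{397865467}{39601}$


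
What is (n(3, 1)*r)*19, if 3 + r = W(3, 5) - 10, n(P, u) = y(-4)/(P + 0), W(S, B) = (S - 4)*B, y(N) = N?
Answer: 456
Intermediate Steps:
W(S, B) = B*(-4 + S) (W(S, B) = (-4 + S)*B = B*(-4 + S))
n(P, u) = -4/P (n(P, u) = -4/(P + 0) = -4/P)
r = -18 (r = -3 + (5*(-4 + 3) - 10) = -3 + (5*(-1) - 10) = -3 + (-5 - 10) = -3 - 15 = -18)
(n(3, 1)*r)*19 = (-4/3*(-18))*19 = (-4*⅓*(-18))*19 = -4/3*(-18)*19 = 24*19 = 456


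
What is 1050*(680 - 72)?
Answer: 638400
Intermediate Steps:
1050*(680 - 72) = 1050*608 = 638400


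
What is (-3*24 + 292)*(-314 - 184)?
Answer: -109560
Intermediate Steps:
(-3*24 + 292)*(-314 - 184) = (-72 + 292)*(-498) = 220*(-498) = -109560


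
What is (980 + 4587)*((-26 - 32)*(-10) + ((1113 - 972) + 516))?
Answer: 6886379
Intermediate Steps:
(980 + 4587)*((-26 - 32)*(-10) + ((1113 - 972) + 516)) = 5567*(-58*(-10) + (141 + 516)) = 5567*(580 + 657) = 5567*1237 = 6886379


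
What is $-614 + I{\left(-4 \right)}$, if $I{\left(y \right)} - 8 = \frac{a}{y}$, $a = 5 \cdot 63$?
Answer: $- \frac{2739}{4} \approx -684.75$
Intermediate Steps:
$a = 315$
$I{\left(y \right)} = 8 + \frac{315}{y}$
$-614 + I{\left(-4 \right)} = -614 + \left(8 + \frac{315}{-4}\right) = -614 + \left(8 + 315 \left(- \frac{1}{4}\right)\right) = -614 + \left(8 - \frac{315}{4}\right) = -614 - \frac{283}{4} = - \frac{2739}{4}$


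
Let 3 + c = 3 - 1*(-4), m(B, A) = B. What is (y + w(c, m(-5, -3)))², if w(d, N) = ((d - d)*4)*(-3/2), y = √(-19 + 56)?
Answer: 37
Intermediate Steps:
c = 4 (c = -3 + (3 - 1*(-4)) = -3 + (3 + 4) = -3 + 7 = 4)
y = √37 ≈ 6.0828
w(d, N) = 0 (w(d, N) = (0*4)*(-3*½) = 0*(-3/2) = 0)
(y + w(c, m(-5, -3)))² = (√37 + 0)² = (√37)² = 37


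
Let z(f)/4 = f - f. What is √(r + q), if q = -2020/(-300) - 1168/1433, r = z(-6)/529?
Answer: √2734443435/21495 ≈ 2.4327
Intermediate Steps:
z(f) = 0 (z(f) = 4*(f - f) = 4*0 = 0)
r = 0 (r = 0/529 = 0*(1/529) = 0)
q = 127213/21495 (q = -2020*(-1/300) - 1168*1/1433 = 101/15 - 1168/1433 = 127213/21495 ≈ 5.9183)
√(r + q) = √(0 + 127213/21495) = √(127213/21495) = √2734443435/21495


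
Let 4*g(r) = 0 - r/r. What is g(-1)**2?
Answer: 1/16 ≈ 0.062500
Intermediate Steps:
g(r) = -1/4 (g(r) = (0 - r/r)/4 = (0 - 1*1)/4 = (0 - 1)/4 = (1/4)*(-1) = -1/4)
g(-1)**2 = (-1/4)**2 = 1/16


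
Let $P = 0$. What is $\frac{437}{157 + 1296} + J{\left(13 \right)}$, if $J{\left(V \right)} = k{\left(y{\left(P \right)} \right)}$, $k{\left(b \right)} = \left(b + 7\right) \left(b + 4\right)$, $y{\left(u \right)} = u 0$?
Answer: $\frac{41121}{1453} \approx 28.301$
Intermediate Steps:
$y{\left(u \right)} = 0$
$k{\left(b \right)} = \left(4 + b\right) \left(7 + b\right)$ ($k{\left(b \right)} = \left(7 + b\right) \left(4 + b\right) = \left(4 + b\right) \left(7 + b\right)$)
$J{\left(V \right)} = 28$ ($J{\left(V \right)} = 28 + 0^{2} + 11 \cdot 0 = 28 + 0 + 0 = 28$)
$\frac{437}{157 + 1296} + J{\left(13 \right)} = \frac{437}{157 + 1296} + 28 = \frac{437}{1453} + 28 = \frac{41121}{1453}$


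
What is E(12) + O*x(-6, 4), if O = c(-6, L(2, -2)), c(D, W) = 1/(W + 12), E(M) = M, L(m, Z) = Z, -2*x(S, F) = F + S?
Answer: 121/10 ≈ 12.100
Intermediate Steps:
x(S, F) = -F/2 - S/2 (x(S, F) = -(F + S)/2 = -F/2 - S/2)
c(D, W) = 1/(12 + W)
O = ⅒ (O = 1/(12 - 2) = 1/10 = ⅒ ≈ 0.10000)
E(12) + O*x(-6, 4) = 12 + (-½*4 - ½*(-6))/10 = 12 + (-2 + 3)/10 = 12 + (⅒)*1 = 12 + ⅒ = 121/10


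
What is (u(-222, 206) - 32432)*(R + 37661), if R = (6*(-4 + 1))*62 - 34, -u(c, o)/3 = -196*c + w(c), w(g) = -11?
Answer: -5948919785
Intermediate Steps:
u(c, o) = 33 + 588*c (u(c, o) = -3*(-196*c - 11) = -3*(-11 - 196*c) = 33 + 588*c)
R = -1150 (R = (6*(-3))*62 - 34 = -18*62 - 34 = -1116 - 34 = -1150)
(u(-222, 206) - 32432)*(R + 37661) = ((33 + 588*(-222)) - 32432)*(-1150 + 37661) = ((33 - 130536) - 32432)*36511 = (-130503 - 32432)*36511 = -162935*36511 = -5948919785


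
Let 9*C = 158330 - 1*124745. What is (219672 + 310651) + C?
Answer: 1602164/3 ≈ 5.3406e+5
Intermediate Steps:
C = 11195/3 (C = (158330 - 1*124745)/9 = (158330 - 124745)/9 = (⅑)*33585 = 11195/3 ≈ 3731.7)
(219672 + 310651) + C = (219672 + 310651) + 11195/3 = 530323 + 11195/3 = 1602164/3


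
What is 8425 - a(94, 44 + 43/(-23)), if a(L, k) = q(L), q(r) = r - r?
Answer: 8425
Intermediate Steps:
q(r) = 0
a(L, k) = 0
8425 - a(94, 44 + 43/(-23)) = 8425 - 1*0 = 8425 + 0 = 8425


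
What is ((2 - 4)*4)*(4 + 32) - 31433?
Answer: -31721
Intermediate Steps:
((2 - 4)*4)*(4 + 32) - 31433 = -2*4*36 - 31433 = -8*36 - 31433 = -288 - 31433 = -31721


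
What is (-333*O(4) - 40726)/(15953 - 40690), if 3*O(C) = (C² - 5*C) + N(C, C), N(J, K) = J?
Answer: 40726/24737 ≈ 1.6464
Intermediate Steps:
O(C) = -4*C/3 + C²/3 (O(C) = ((C² - 5*C) + C)/3 = (C² - 4*C)/3 = -4*C/3 + C²/3)
(-333*O(4) - 40726)/(15953 - 40690) = (-111*4*(-4 + 4) - 40726)/(15953 - 40690) = (-111*4*0 - 40726)/(-24737) = (-333*0 - 40726)*(-1/24737) = (0 - 40726)*(-1/24737) = -40726*(-1/24737) = 40726/24737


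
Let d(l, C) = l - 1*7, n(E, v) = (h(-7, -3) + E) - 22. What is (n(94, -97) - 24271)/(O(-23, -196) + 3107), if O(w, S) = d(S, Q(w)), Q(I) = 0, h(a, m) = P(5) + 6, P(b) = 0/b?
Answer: -24193/2904 ≈ -8.3309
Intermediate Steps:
P(b) = 0
h(a, m) = 6 (h(a, m) = 0 + 6 = 6)
n(E, v) = -16 + E (n(E, v) = (6 + E) - 22 = -16 + E)
d(l, C) = -7 + l (d(l, C) = l - 7 = -7 + l)
O(w, S) = -7 + S
(n(94, -97) - 24271)/(O(-23, -196) + 3107) = ((-16 + 94) - 24271)/((-7 - 196) + 3107) = (78 - 24271)/(-203 + 3107) = -24193/2904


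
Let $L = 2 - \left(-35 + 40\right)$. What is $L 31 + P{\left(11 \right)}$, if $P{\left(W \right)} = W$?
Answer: $-82$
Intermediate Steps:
$L = -3$ ($L = 2 - 5 = -3$)
$L 31 + P{\left(11 \right)} = \left(-3\right) 31 + 11 = -93 + 11 = -82$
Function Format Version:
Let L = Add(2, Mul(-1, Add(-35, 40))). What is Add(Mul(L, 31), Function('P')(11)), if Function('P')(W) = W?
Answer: -82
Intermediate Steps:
L = -3 (L = Add(2, Mul(-1, 5)) = Add(2, -5) = -3)
Add(Mul(L, 31), Function('P')(11)) = Add(Mul(-3, 31), 11) = Add(-93, 11) = -82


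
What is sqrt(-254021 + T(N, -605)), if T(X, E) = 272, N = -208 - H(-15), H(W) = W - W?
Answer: I*sqrt(253749) ≈ 503.73*I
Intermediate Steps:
H(W) = 0
N = -208 (N = -208 - 1*0 = -208 + 0 = -208)
sqrt(-254021 + T(N, -605)) = sqrt(-254021 + 272) = sqrt(-253749) = I*sqrt(253749)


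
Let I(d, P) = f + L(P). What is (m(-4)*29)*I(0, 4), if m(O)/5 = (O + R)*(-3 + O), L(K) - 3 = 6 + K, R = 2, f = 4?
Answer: 34510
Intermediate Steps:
L(K) = 9 + K (L(K) = 3 + (6 + K) = 9 + K)
I(d, P) = 13 + P (I(d, P) = 4 + (9 + P) = 13 + P)
m(O) = 5*(-3 + O)*(2 + O) (m(O) = 5*((O + 2)*(-3 + O)) = 5*((2 + O)*(-3 + O)) = 5*((-3 + O)*(2 + O)) = 5*(-3 + O)*(2 + O))
(m(-4)*29)*I(0, 4) = ((-30 - 5*(-4) + 5*(-4)²)*29)*(13 + 4) = ((-30 + 20 + 5*16)*29)*17 = ((-30 + 20 + 80)*29)*17 = (70*29)*17 = 2030*17 = 34510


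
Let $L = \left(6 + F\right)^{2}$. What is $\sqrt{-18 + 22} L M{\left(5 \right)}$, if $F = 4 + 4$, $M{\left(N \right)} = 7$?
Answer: $2744$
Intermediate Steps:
$F = 8$
$L = 196$ ($L = \left(6 + 8\right)^{2} = 14^{2} = 196$)
$\sqrt{-18 + 22} L M{\left(5 \right)} = \sqrt{-18 + 22} \cdot 196 \cdot 7 = \sqrt{4} \cdot 196 \cdot 7 = 2 \cdot 196 \cdot 7 = 392 \cdot 7 = 2744$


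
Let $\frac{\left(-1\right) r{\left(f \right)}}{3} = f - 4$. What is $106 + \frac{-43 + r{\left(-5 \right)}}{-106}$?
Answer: $\frac{5626}{53} \approx 106.15$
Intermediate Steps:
$r{\left(f \right)} = 12 - 3 f$ ($r{\left(f \right)} = - 3 \left(f - 4\right) = - 3 \left(-4 + f\right) = 12 - 3 f$)
$106 + \frac{-43 + r{\left(-5 \right)}}{-106} = 106 + \frac{-43 + \left(12 - -15\right)}{-106} = 106 - \frac{-43 + \left(12 + 15\right)}{106} = 106 - \frac{-43 + 27}{106} = 106 - - \frac{8}{53} = 106 + \frac{8}{53} = \frac{5626}{53}$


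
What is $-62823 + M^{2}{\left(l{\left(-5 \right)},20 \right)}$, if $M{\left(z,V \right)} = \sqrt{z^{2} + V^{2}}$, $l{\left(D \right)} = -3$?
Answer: $-62414$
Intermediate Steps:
$M{\left(z,V \right)} = \sqrt{V^{2} + z^{2}}$
$-62823 + M^{2}{\left(l{\left(-5 \right)},20 \right)} = -62823 + \left(\sqrt{20^{2} + \left(-3\right)^{2}}\right)^{2} = -62823 + \left(\sqrt{400 + 9}\right)^{2} = -62823 + \left(\sqrt{409}\right)^{2} = -62823 + 409 = -62414$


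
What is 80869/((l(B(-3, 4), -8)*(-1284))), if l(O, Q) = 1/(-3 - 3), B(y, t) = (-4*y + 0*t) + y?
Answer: 80869/214 ≈ 377.89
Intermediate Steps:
B(y, t) = -3*y (B(y, t) = (-4*y + 0) + y = -4*y + y = -3*y)
l(O, Q) = -⅙ (l(O, Q) = 1/(-6) = -⅙)
80869/((l(B(-3, 4), -8)*(-1284))) = 80869/((-⅙*(-1284))) = 80869/214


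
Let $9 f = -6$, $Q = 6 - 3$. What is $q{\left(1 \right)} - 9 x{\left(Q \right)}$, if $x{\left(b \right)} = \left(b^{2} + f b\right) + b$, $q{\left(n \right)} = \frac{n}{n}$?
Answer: $-89$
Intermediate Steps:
$q{\left(n \right)} = 1$
$Q = 3$ ($Q = 6 - 3 = 3$)
$f = - \frac{2}{3}$ ($f = \frac{1}{9} \left(-6\right) = - \frac{2}{3} \approx -0.66667$)
$x{\left(b \right)} = b^{2} + \frac{b}{3}$ ($x{\left(b \right)} = \left(b^{2} - \frac{2 b}{3}\right) + b = b^{2} + \frac{b}{3}$)
$q{\left(1 \right)} - 9 x{\left(Q \right)} = 1 - 9 \cdot 3 \left(\frac{1}{3} + 3\right) = 1 - 9 \cdot 3 \cdot \frac{10}{3} = 1 - 90 = -89$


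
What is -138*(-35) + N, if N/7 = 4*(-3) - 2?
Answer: 4732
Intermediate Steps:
N = -98 (N = 7*(4*(-3) - 2) = 7*(-12 - 2) = 7*(-14) = -98)
-138*(-35) + N = -138*(-35) - 98 = 4830 - 98 = 4732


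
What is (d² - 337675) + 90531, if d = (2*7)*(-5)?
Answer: -242244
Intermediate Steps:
d = -70 (d = 14*(-5) = -70)
(d² - 337675) + 90531 = ((-70)² - 337675) + 90531 = (4900 - 337675) + 90531 = -332775 + 90531 = -242244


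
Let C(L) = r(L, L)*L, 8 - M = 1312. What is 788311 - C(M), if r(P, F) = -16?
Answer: 767447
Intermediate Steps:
M = -1304 (M = 8 - 1*1312 = 8 - 1312 = -1304)
C(L) = -16*L
788311 - C(M) = 788311 - (-16)*(-1304) = 788311 - 1*20864 = 788311 - 20864 = 767447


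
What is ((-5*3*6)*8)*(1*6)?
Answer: -4320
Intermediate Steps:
((-5*3*6)*8)*(1*6) = (-15*6*8)*6 = -90*8*6 = -720*6 = -4320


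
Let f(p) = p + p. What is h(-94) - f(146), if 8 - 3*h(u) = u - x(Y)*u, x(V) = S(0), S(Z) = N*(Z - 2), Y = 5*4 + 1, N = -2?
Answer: -1150/3 ≈ -383.33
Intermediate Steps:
Y = 21 (Y = 20 + 1 = 21)
S(Z) = 4 - 2*Z (S(Z) = -2*(Z - 2) = -2*(-2 + Z) = 4 - 2*Z)
x(V) = 4 (x(V) = 4 - 2*0 = 4 + 0 = 4)
f(p) = 2*p
h(u) = 8/3 + u (h(u) = 8/3 - (u - 4*u)/3 = 8/3 - (-1)*u = 8/3 + u)
h(-94) - f(146) = (8/3 - 94) - 2*146 = -274/3 - 1*292 = -274/3 - 292 = -1150/3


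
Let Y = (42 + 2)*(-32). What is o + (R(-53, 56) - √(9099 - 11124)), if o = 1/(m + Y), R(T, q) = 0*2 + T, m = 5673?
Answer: -226044/4265 - 45*I ≈ -53.0 - 45.0*I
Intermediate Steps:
R(T, q) = T (R(T, q) = 0 + T = T)
Y = -1408 (Y = 44*(-32) = -1408)
o = 1/4265 (o = 1/(5673 - 1408) = 1/4265 ≈ 0.00023447)
o + (R(-53, 56) - √(9099 - 11124)) = 1/4265 + (-53 - √(9099 - 11124)) = 1/4265 + (-53 - √(-2025)) = 1/4265 + (-53 - 45*I) = -226044/4265 - 45*I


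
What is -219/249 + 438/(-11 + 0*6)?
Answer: -37157/913 ≈ -40.698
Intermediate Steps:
-219/249 + 438/(-11 + 0*6) = -219*1/249 + 438/(-11 + 0) = -73/83 + 438/(-11) = -73/83 + 438*(-1/11) = -73/83 - 438/11 = -37157/913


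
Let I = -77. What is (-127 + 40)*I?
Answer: 6699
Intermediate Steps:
(-127 + 40)*I = (-127 + 40)*(-77) = -87*(-77) = 6699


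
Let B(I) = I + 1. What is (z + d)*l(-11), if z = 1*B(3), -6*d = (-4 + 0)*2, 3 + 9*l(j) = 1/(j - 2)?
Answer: -640/351 ≈ -1.8234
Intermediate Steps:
B(I) = 1 + I
l(j) = -1/3 + 1/(9*(-2 + j)) (l(j) = -1/3 + 1/(9*(j - 2)) = -1/3 + 1/(9*(-2 + j)))
d = 4/3 (d = -(-4 + 0)*2/6 = -(-2)*2/3 = -1/6*(-8) = 4/3 ≈ 1.3333)
z = 4 (z = 1*(1 + 3) = 1*4 = 4)
(z + d)*l(-11) = (4 + 4/3)*((7 - 3*(-11))/(9*(-2 - 11))) = 16*((1/9)*(7 + 33)/(-13))/3 = 16*((1/9)*(-1/13)*40)/3 = (16/3)*(-40/117) = -640/351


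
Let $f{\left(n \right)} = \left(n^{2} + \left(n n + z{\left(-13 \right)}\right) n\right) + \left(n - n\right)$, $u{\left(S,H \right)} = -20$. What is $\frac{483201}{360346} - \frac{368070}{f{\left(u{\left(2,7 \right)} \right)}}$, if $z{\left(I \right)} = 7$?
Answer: $\frac{1136437733}{23242317} \approx 48.895$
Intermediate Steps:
$f{\left(n \right)} = n^{2} + n \left(7 + n^{2}\right)$ ($f{\left(n \right)} = \left(n^{2} + \left(n n + 7\right) n\right) + \left(n - n\right) = \left(n^{2} + \left(n^{2} + 7\right) n\right) + 0 = \left(n^{2} + \left(7 + n^{2}\right) n\right) + 0 = \left(n^{2} + n \left(7 + n^{2}\right)\right) + 0 = n^{2} + n \left(7 + n^{2}\right)$)
$\frac{483201}{360346} - \frac{368070}{f{\left(u{\left(2,7 \right)} \right)}} = \frac{483201}{360346} - \frac{368070}{\left(-20\right) \left(7 - 20 + \left(-20\right)^{2}\right)} = 483201 \cdot \frac{1}{360346} - \frac{368070}{\left(-20\right) \left(7 - 20 + 400\right)} = \frac{483201}{360346} - \frac{368070}{\left(-20\right) 387} = \frac{483201}{360346} - \frac{368070}{-7740} = \frac{483201}{360346} - - \frac{12269}{258} = \frac{483201}{360346} + \frac{12269}{258} = \frac{1136437733}{23242317}$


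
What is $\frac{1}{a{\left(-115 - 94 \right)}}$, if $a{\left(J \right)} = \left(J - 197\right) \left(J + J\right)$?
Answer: $\frac{1}{169708} \approx 5.8925 \cdot 10^{-6}$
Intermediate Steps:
$a{\left(J \right)} = 2 J \left(-197 + J\right)$ ($a{\left(J \right)} = \left(-197 + J\right) 2 J = 2 J \left(-197 + J\right)$)
$\frac{1}{a{\left(-115 - 94 \right)}} = \frac{1}{2 \left(-115 - 94\right) \left(-197 - 209\right)} = \frac{1}{2 \left(-209\right) \left(-197 - 209\right)} = \frac{1}{2 \left(-209\right) \left(-406\right)} = \frac{1}{169708}$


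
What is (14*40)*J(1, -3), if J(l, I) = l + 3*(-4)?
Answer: -6160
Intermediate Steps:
J(l, I) = -12 + l (J(l, I) = l - 12 = -12 + l)
(14*40)*J(1, -3) = (14*40)*(-12 + 1) = 560*(-11) = -6160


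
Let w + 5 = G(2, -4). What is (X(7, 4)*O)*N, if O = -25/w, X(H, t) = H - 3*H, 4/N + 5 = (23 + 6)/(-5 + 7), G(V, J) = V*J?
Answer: -2800/247 ≈ -11.336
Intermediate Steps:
G(V, J) = J*V
N = 8/19 (N = 4/(-5 + (23 + 6)/(-5 + 7)) = 4/(-5 + 29/2) = 4/(19/2) = 4*(2/19) = 8/19 ≈ 0.42105)
w = -13 (w = -5 - 4*2 = -5 - 8 = -13)
X(H, t) = -2*H
O = 25/13 (O = -25/(-13) = -25*(-1/13) = 25/13 ≈ 1.9231)
(X(7, 4)*O)*N = (-2*7*(25/13))*(8/19) = -14*25/13*(8/19) = -350/13*8/19 = -2800/247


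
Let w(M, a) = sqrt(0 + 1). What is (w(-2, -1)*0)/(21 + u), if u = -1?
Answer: 0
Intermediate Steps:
w(M, a) = 1 (w(M, a) = sqrt(1) = 1)
(w(-2, -1)*0)/(21 + u) = (1*0)/(21 - 1) = 0/20 = 0*(1/20) = 0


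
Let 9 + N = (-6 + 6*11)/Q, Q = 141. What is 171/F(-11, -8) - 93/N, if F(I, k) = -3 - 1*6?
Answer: -106/13 ≈ -8.1538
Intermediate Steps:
F(I, k) = -9 (F(I, k) = -3 - 6 = -9)
N = -403/47 (N = -9 + (-6 + 6*11)/141 = -9 + (-6 + 66)*(1/141) = -9 + 60*(1/141) = -9 + 20/47 = -403/47 ≈ -8.5745)
171/F(-11, -8) - 93/N = 171/(-9) - 93/(-403/47) = 171*(-1/9) - 93*(-47/403) = -19 + 141/13 = -106/13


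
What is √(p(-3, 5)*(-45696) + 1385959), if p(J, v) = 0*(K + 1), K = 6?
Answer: √1385959 ≈ 1177.3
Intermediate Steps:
p(J, v) = 0 (p(J, v) = 0*(6 + 1) = 0*7 = 0)
√(p(-3, 5)*(-45696) + 1385959) = √(0*(-45696) + 1385959) = √(0 + 1385959) = √1385959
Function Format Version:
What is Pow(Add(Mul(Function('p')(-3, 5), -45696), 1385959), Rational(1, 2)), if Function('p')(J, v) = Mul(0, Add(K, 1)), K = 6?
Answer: Pow(1385959, Rational(1, 2)) ≈ 1177.3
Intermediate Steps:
Function('p')(J, v) = 0 (Function('p')(J, v) = Mul(0, Add(6, 1)) = Mul(0, 7) = 0)
Pow(Add(Mul(Function('p')(-3, 5), -45696), 1385959), Rational(1, 2)) = Pow(Add(Mul(0, -45696), 1385959), Rational(1, 2)) = Pow(Add(0, 1385959), Rational(1, 2)) = Pow(1385959, Rational(1, 2))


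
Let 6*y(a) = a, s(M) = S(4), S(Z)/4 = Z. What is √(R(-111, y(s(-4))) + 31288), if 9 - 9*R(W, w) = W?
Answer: 4*√17607/3 ≈ 176.92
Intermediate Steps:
S(Z) = 4*Z
s(M) = 16 (s(M) = 4*4 = 16)
y(a) = a/6
R(W, w) = 1 - W/9
√(R(-111, y(s(-4))) + 31288) = √((1 - ⅑*(-111)) + 31288) = √((1 + 37/3) + 31288) = √(40/3 + 31288) = √(93904/3) = 4*√17607/3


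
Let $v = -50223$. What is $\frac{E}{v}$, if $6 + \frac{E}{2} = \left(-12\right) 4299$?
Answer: $\frac{34396}{16741} \approx 2.0546$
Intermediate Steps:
$E = -103188$ ($E = -12 + 2 \left(\left(-12\right) 4299\right) = -12 + 2 \left(-51588\right) = -12 - 103176 = -103188$)
$\frac{E}{v} = - \frac{103188}{-50223} = \left(-103188\right) \left(- \frac{1}{50223}\right) = \frac{34396}{16741}$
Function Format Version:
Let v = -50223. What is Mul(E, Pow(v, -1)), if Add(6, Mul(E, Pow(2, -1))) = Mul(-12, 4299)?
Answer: Rational(34396, 16741) ≈ 2.0546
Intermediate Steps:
E = -103188 (E = Add(-12, Mul(2, Mul(-12, 4299))) = Add(-12, Mul(2, -51588)) = Add(-12, -103176) = -103188)
Mul(E, Pow(v, -1)) = Mul(-103188, Pow(-50223, -1)) = Mul(-103188, Rational(-1, 50223)) = Rational(34396, 16741)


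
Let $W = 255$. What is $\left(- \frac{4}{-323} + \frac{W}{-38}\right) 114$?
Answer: $- \frac{12981}{17} \approx -763.59$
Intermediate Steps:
$\left(- \frac{4}{-323} + \frac{W}{-38}\right) 114 = \left(- \frac{4}{-323} + \frac{255}{-38}\right) 114 = \left(\left(-4\right) \left(- \frac{1}{323}\right) + 255 \left(- \frac{1}{38}\right)\right) 114 = \left(\frac{4}{323} - \frac{255}{38}\right) 114 = \left(- \frac{4327}{646}\right) 114 = - \frac{12981}{17}$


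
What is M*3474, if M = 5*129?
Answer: 2240730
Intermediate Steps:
M = 645
M*3474 = 645*3474 = 2240730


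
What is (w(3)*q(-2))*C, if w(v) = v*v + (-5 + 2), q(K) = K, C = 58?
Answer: -696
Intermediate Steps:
w(v) = -3 + v**2 (w(v) = v**2 - 3 = -3 + v**2)
(w(3)*q(-2))*C = ((-3 + 3**2)*(-2))*58 = ((-3 + 9)*(-2))*58 = (6*(-2))*58 = -12*58 = -696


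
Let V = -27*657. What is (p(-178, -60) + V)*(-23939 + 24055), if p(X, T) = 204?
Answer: -2034060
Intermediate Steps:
V = -17739
(p(-178, -60) + V)*(-23939 + 24055) = (204 - 17739)*(-23939 + 24055) = -17535*116 = -2034060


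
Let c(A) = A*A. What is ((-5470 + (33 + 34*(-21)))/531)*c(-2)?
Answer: -24604/531 ≈ -46.335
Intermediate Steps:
c(A) = A**2
((-5470 + (33 + 34*(-21)))/531)*c(-2) = ((-5470 + (33 + 34*(-21)))/531)*(-2)**2 = ((-5470 + (33 - 714))*(1/531))*4 = ((-5470 - 681)*(1/531))*4 = -6151*1/531*4 = -6151/531*4 = -24604/531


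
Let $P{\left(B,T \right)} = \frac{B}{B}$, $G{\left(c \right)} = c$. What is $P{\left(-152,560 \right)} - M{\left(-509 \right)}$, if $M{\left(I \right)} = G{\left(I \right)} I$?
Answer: $-259080$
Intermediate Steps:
$P{\left(B,T \right)} = 1$
$M{\left(I \right)} = I^{2}$ ($M{\left(I \right)} = I I = I^{2}$)
$P{\left(-152,560 \right)} - M{\left(-509 \right)} = 1 - \left(-509\right)^{2} = 1 - 259081 = -259080$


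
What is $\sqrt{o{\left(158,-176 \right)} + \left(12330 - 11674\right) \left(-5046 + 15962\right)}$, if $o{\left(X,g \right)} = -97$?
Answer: $\sqrt{7160799} \approx 2676.0$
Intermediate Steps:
$\sqrt{o{\left(158,-176 \right)} + \left(12330 - 11674\right) \left(-5046 + 15962\right)} = \sqrt{-97 + \left(12330 - 11674\right) \left(-5046 + 15962\right)} = \sqrt{-97 + 656 \cdot 10916} = \sqrt{-97 + 7160896} = \sqrt{7160799}$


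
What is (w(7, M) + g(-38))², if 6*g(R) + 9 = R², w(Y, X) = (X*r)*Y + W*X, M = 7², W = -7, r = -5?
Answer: 119093569/36 ≈ 3.3082e+6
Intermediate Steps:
M = 49
w(Y, X) = -7*X - 5*X*Y (w(Y, X) = (X*(-5))*Y - 7*X = (-5*X)*Y - 7*X = -5*X*Y - 7*X = -7*X - 5*X*Y)
g(R) = -3/2 + R²/6
(w(7, M) + g(-38))² = (49*(-7 - 5*7) + (-3/2 + (⅙)*(-38)²))² = (49*(-7 - 35) + (-3/2 + (⅙)*1444))² = (49*(-42) + (-3/2 + 722/3))² = (-2058 + 1435/6)² = (-10913/6)² = 119093569/36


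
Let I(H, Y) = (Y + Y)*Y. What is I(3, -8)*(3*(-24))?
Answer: -9216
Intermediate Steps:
I(H, Y) = 2*Y**2 (I(H, Y) = (2*Y)*Y = 2*Y**2)
I(3, -8)*(3*(-24)) = (2*(-8)**2)*(3*(-24)) = (2*64)*(-72) = 128*(-72) = -9216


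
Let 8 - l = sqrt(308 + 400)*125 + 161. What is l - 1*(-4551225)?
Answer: 4551072 - 250*sqrt(177) ≈ 4.5477e+6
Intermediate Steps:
l = -153 - 250*sqrt(177) (l = 8 - (sqrt(308 + 400)*125 + 161) = 8 - (sqrt(708)*125 + 161) = 8 - ((2*sqrt(177))*125 + 161) = 8 - (250*sqrt(177) + 161) = 8 - (161 + 250*sqrt(177)) = 8 + (-161 - 250*sqrt(177)) = -153 - 250*sqrt(177) ≈ -3479.0)
l - 1*(-4551225) = (-153 - 250*sqrt(177)) - 1*(-4551225) = (-153 - 250*sqrt(177)) + 4551225 = 4551072 - 250*sqrt(177)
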